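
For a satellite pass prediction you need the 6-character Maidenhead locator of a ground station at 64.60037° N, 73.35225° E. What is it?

Add 180° to longitude and 90° to latitude: 253.3522, 154.6004.
Field: lon ⌊253.3522/20⌋ = 12 → M; lat ⌊154.6004/10⌋ = 15 → P.
Square: lon ⌊13.3522/2⌋ = 6; lat ⌊4.6004/1⌋ = 4.
Subsquare: lon ⌊1.3522/0.0833333⌋ = 16 → q; lat ⌊0.6004/0.0416667⌋ = 14 → o.

MP64qo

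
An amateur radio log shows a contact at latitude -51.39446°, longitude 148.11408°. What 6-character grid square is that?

Add 180° to longitude and 90° to latitude: 328.1141, 38.6055.
Field: 328.1141/20 → 16 → Q, 38.6055/10 → 3 → D; chars QD.
Square: 8.1141/2 → 4, 8.6055/1 → 8; chars 48.
Subsquare: 0.1141/0.0833333 → 1 → b, 0.6055/0.0416667 → 14 → o; chars bo.

QD48bo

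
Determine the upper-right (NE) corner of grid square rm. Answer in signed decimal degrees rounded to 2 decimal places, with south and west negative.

40.00, 180.00

Field R=17, M=12: +17·20° lon, +12·10° lat → SW at lon 160°, lat 30°.
Cell spans 20° lon × 10° lat. NE corner is SW corner plus one full cell.
latitude 40.00, longitude 180.00.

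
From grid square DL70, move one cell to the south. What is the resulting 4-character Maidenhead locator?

Latitude square 0; −1 → -1, wraps to 9, carry into field.
Latitude field L = 11; −1 → 10 = K.
The longitude characters are unchanged.

DK79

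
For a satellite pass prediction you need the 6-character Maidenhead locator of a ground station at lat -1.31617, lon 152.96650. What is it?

QI68lq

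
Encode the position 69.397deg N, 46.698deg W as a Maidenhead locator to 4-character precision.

Add 180° to longitude and 90° to latitude: 133.30, 159.40.
Field (20°×10°, letters A–R): lon ⌊133.30/20⌋ = 6 → G; lat ⌊159.40/10⌋ = 15 → P.
Square (2°×1°, digits 0–9): lon ⌊13.30/2⌋ = 6; lat ⌊9.40/1⌋ = 9.

GP69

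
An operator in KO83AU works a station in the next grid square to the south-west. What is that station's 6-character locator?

KO73xt

Longitude subsquare a = 0; −1 → -1, wraps to 23 = x, carry into square.
Longitude square 8; −1 → 7.
Latitude subsquare u = 20; −1 → 19 = t.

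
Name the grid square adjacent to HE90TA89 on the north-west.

Longitude extended square 8; −1 → 7.
Latitude extended square 9; +1 → 10, wraps to 0, carry into subsquare.
Latitude subsquare a = 0; +1 → 1 = b.

HE90tb70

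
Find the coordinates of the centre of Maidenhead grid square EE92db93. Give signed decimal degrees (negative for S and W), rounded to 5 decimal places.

Field E=4, E=4: +4·20° lon, +4·10° lat → SW at lon -100°, lat -50°.
Square 9, 2: +9·2° lon, +2·1° lat → SW at lon -82°, lat -48°.
Subsquare d=3, b=1: +3·0.0833333° lon, +1·0.0416667° lat → SW at lon -81.75°, lat -47.9583°.
Extended square 9, 3: +9·0.00833333° lon, +3·0.00416667° lat → SW at lon -81.675°, lat -47.9458°.
Cell spans 0.00833333° lon × 0.00416667° lat. Centre is SW corner plus half of each.
latitude -47.94375, longitude -81.67083.

-47.94375, -81.67083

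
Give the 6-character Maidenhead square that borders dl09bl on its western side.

Longitude subsquare b = 1; −1 → 0 = a.
The latitude characters are unchanged.

DL09al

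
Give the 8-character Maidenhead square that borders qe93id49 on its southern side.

QE93id48

Latitude extended square 9; −1 → 8.
The longitude characters are unchanged.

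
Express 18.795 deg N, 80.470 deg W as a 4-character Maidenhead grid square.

EK98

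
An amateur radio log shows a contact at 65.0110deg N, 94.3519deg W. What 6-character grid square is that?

EP25ta

Shift to the Maidenhead origin (180°W, 90°S): lon 85.6481, lat 155.0110.
Field: 85.6481/20 → 4 → E, 155.0110/10 → 15 → P; chars EP.
Square: 5.6481/2 → 2, 5.0110/1 → 5; chars 25.
Subsquare: 1.6481/0.0833333 → 19 → t, 0.0110/0.0416667 → 0 → a; chars ta.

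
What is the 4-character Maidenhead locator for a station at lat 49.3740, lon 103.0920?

Offset from 180°W / 90°S: lon 283.09°, lat 139.37°.
Field: lon ⌊283.09/20⌋ = 14 → O; lat ⌊139.37/10⌋ = 13 → N.
Square: lon ⌊3.09/2⌋ = 1; lat ⌊9.37/1⌋ = 9.

ON19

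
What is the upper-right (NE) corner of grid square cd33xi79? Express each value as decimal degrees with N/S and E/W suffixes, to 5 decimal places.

Field C=2, D=3: +2·20° lon, +3·10° lat → SW at lon -140°, lat -60°.
Square 3, 3: +3·2° lon, +3·1° lat → SW at lon -134°, lat -57°.
Subsquare x=23, i=8: +23·0.0833333° lon, +8·0.0416667° lat → SW at lon -132.083°, lat -56.6667°.
Extended square 7, 9: +7·0.00833333° lon, +9·0.00416667° lat → SW at lon -132.025°, lat -56.6292°.
Cell spans 0.00833333° lon × 0.00416667° lat. NE corner is SW corner plus one full cell.
latitude 56.62500° S, longitude 132.01667° W.

56.62500° S, 132.01667° W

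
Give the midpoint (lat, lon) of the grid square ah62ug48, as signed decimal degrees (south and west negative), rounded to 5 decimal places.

Field A=0, H=7: +0·20° lon, +7·10° lat → SW at lon -180°, lat -20°.
Square 6, 2: +6·2° lon, +2·1° lat → SW at lon -168°, lat -18°.
Subsquare u=20, g=6: +20·0.0833333° lon, +6·0.0416667° lat → SW at lon -166.333°, lat -17.75°.
Extended square 4, 8: +4·0.00833333° lon, +8·0.00416667° lat → SW at lon -166.3°, lat -17.7167°.
Cell spans 0.00833333° lon × 0.00416667° lat. Centre is SW corner plus half of each.
latitude -17.71458, longitude -166.29583.

-17.71458, -166.29583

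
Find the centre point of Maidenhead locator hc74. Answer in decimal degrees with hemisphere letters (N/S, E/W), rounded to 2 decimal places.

65.50° S, 25.00° W

Field H=7, C=2: +7·20° lon, +2·10° lat → SW at lon -40°, lat -70°.
Square 7, 4: +7·2° lon, +4·1° lat → SW at lon -26°, lat -66°.
Cell spans 2° lon × 1° lat. Centre is SW corner plus half of each.
latitude 65.50° S, longitude 25.00° W.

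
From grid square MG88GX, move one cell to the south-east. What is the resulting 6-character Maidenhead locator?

Longitude subsquare g = 6; +1 → 7 = h.
Latitude subsquare x = 23; −1 → 22 = w.

MG88hw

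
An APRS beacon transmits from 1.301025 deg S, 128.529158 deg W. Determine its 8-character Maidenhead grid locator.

CI58rq67

Add 180° to longitude and 90° to latitude: 51.47084, 88.69898.
Field: lon ⌊51.47084/20⌋ = 2 → C; lat ⌊88.69898/10⌋ = 8 → I.
Square: lon ⌊11.47084/2⌋ = 5; lat ⌊8.69898/1⌋ = 8.
Subsquare: lon ⌊1.47084/0.0833333⌋ = 17 → r; lat ⌊0.69898/0.0416667⌋ = 16 → q.
Extended square: lon ⌊0.05418/0.00833333⌋ = 6; lat ⌊0.03231/0.00416667⌋ = 7.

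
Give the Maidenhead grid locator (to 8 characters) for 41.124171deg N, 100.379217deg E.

ON01ec59

Offset from 180°W / 90°S: lon 280.37922°, lat 131.12417°.
Field: lon ⌊280.37922/20⌋ = 14 → O; lat ⌊131.12417/10⌋ = 13 → N.
Square: lon ⌊0.37922/2⌋ = 0; lat ⌊1.12417/1⌋ = 1.
Subsquare: lon ⌊0.37922/0.0833333⌋ = 4 → e; lat ⌊0.12417/0.0416667⌋ = 2 → c.
Extended square: lon ⌊0.04588/0.00833333⌋ = 5; lat ⌊0.04084/0.00416667⌋ = 9.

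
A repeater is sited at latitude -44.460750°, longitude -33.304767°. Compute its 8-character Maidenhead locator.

HE35im39

Offset from 180°W / 90°S: lon 146.69523°, lat 45.53925°.
Field: 146.69523/20 → 7 → H, 45.53925/10 → 4 → E; chars HE.
Square: 6.69523/2 → 3, 5.53925/1 → 5; chars 35.
Subsquare: 0.69523/0.0833333 → 8 → i, 0.53925/0.0416667 → 12 → m; chars im.
Extended square: 0.02857/0.00833333 → 3, 0.03925/0.00416667 → 9; chars 39.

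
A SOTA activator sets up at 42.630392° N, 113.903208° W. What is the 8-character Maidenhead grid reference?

Shift to the Maidenhead origin (180°W, 90°S): lon 66.09679, lat 132.63039.
Field: lon ⌊66.09679/20⌋ = 3 → D; lat ⌊132.63039/10⌋ = 13 → N.
Square: lon ⌊6.09679/2⌋ = 3; lat ⌊2.63039/1⌋ = 2.
Subsquare: lon ⌊0.09679/0.0833333⌋ = 1 → b; lat ⌊0.63039/0.0416667⌋ = 15 → p.
Extended square: lon ⌊0.01346/0.00833333⌋ = 1; lat ⌊0.00539/0.00416667⌋ = 1.

DN32bp11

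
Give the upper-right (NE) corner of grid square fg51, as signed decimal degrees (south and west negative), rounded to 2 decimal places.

-28.00, -68.00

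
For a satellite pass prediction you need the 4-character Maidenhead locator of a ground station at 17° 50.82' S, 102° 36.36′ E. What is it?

OH12

Offset from 180°W / 90°S: lon 282.61°, lat 72.15°.
Field: 282.61/20 → 14 → O, 72.15/10 → 7 → H; chars OH.
Square: 2.61/2 → 1, 2.15/1 → 2; chars 12.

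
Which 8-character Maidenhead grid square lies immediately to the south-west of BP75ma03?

BP75la92

Longitude extended square 0; −1 → -1, wraps to 9, carry into subsquare.
Longitude subsquare m = 12; −1 → 11 = l.
Latitude extended square 3; −1 → 2.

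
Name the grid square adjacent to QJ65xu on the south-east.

QJ75at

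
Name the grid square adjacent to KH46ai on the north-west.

KH36xj

Longitude subsquare a = 0; −1 → -1, wraps to 23 = x, carry into square.
Longitude square 4; −1 → 3.
Latitude subsquare i = 8; +1 → 9 = j.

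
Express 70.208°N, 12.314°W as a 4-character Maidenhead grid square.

IQ30

Offset from 180°W / 90°S: lon 167.69°, lat 160.21°.
Field: lon ⌊167.69/20⌋ = 8 → I; lat ⌊160.21/10⌋ = 16 → Q.
Square: lon ⌊7.69/2⌋ = 3; lat ⌊0.21/1⌋ = 0.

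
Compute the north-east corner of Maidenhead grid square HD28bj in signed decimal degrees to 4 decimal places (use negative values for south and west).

Field H=7, D=3: +7·20° lon, +3·10° lat → SW at lon -40°, lat -60°.
Square 2, 8: +2·2° lon, +8·1° lat → SW at lon -36°, lat -52°.
Subsquare b=1, j=9: +1·0.0833333° lon, +9·0.0416667° lat → SW at lon -35.9167°, lat -51.625°.
Cell spans 0.0833333° lon × 0.0416667° lat. NE corner is SW corner plus one full cell.
latitude -51.5833, longitude -35.8333.

-51.5833, -35.8333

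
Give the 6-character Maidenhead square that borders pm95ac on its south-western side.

Longitude subsquare a = 0; −1 → -1, wraps to 23 = x, carry into square.
Longitude square 9; −1 → 8.
Latitude subsquare c = 2; −1 → 1 = b.

PM85xb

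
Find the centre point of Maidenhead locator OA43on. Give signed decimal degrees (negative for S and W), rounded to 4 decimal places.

-86.4375, 109.2083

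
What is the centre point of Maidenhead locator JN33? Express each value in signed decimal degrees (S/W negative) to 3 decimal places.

43.500, 7.000

Field J=9, N=13: +9·20° lon, +13·10° lat → SW at lon 0°, lat 40°.
Square 3, 3: +3·2° lon, +3·1° lat → SW at lon 6°, lat 43°.
Cell spans 2° lon × 1° lat. Centre is SW corner plus half of each.
latitude 43.500, longitude 7.000.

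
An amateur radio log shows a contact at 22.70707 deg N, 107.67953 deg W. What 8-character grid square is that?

DL62dq89

Shift to the Maidenhead origin (180°W, 90°S): lon 72.32047, lat 112.70707.
Field (20°×10°, letters A–R): lon ⌊72.32047/20⌋ = 3 → D; lat ⌊112.70707/10⌋ = 11 → L.
Square (2°×1°, digits 0–9): lon ⌊12.32047/2⌋ = 6; lat ⌊2.70707/1⌋ = 2.
Subsquare (5′×2.5′, letters a–x): lon ⌊0.32047/0.0833333⌋ = 3 → d; lat ⌊0.70707/0.0416667⌋ = 16 → q.
Extended square (30″×15″, digits 0–9): lon ⌊0.07047/0.00833333⌋ = 8; lat ⌊0.04040/0.00416667⌋ = 9.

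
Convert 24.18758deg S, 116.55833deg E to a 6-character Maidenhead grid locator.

Add 180° to longitude and 90° to latitude: 296.5583, 65.8124.
Field: 296.5583/20 → 14 → O, 65.8124/10 → 6 → G; chars OG.
Square: 16.5583/2 → 8, 5.8124/1 → 5; chars 85.
Subsquare: 0.5583/0.0833333 → 6 → g, 0.8124/0.0416667 → 19 → t; chars gt.

OG85gt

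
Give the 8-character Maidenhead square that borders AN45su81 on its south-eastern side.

Longitude extended square 8; +1 → 9.
Latitude extended square 1; −1 → 0.

AN45su90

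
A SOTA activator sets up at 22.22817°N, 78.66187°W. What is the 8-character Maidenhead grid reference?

FL02qf04

Offset from 180°W / 90°S: lon 101.33813°, lat 112.22817°.
Field: 101.33813/20 → 5 → F, 112.22817/10 → 11 → L; chars FL.
Square: 1.33813/2 → 0, 2.22817/1 → 2; chars 02.
Subsquare: 1.33813/0.0833333 → 16 → q, 0.22817/0.0416667 → 5 → f; chars qf.
Extended square: 0.00480/0.00833333 → 0, 0.01984/0.00416667 → 4; chars 04.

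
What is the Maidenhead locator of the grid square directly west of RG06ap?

Longitude subsquare a = 0; −1 → -1, wraps to 23 = x, carry into square.
Longitude square 0; −1 → -1, wraps to 9, carry into field.
Longitude field R = 17; −1 → 16 = Q.
The latitude characters are unchanged.

QG96xp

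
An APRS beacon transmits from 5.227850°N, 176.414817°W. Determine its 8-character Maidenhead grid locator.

AJ15tf04

Offset from 180°W / 90°S: lon 3.58518°, lat 95.22785°.
Field: lon ⌊3.58518/20⌋ = 0 → A; lat ⌊95.22785/10⌋ = 9 → J.
Square: lon ⌊3.58518/2⌋ = 1; lat ⌊5.22785/1⌋ = 5.
Subsquare: lon ⌊1.58518/0.0833333⌋ = 19 → t; lat ⌊0.22785/0.0416667⌋ = 5 → f.
Extended square: lon ⌊0.00185/0.00833333⌋ = 0; lat ⌊0.01952/0.00416667⌋ = 4.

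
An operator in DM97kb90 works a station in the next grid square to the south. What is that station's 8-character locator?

Latitude extended square 0; −1 → -1, wraps to 9, carry into subsquare.
Latitude subsquare b = 1; −1 → 0 = a.
The longitude characters are unchanged.

DM97ka99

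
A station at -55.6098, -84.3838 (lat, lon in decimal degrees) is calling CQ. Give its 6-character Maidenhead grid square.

Offset from 180°W / 90°S: lon 95.6162°, lat 34.3902°.
Field: lon ⌊95.6162/20⌋ = 4 → E; lat ⌊34.3902/10⌋ = 3 → D.
Square: lon ⌊15.6162/2⌋ = 7; lat ⌊4.3902/1⌋ = 4.
Subsquare: lon ⌊1.6162/0.0833333⌋ = 19 → t; lat ⌊0.3902/0.0416667⌋ = 9 → j.

ED74tj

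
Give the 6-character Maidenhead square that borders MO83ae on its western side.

Longitude subsquare a = 0; −1 → -1, wraps to 23 = x, carry into square.
Longitude square 8; −1 → 7.
The latitude characters are unchanged.

MO73xe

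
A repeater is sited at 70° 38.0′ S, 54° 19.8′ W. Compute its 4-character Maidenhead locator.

GB29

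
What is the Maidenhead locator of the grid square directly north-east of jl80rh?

JL80si

Longitude subsquare r = 17; +1 → 18 = s.
Latitude subsquare h = 7; +1 → 8 = i.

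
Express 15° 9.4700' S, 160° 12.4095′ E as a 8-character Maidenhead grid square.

RH04cu42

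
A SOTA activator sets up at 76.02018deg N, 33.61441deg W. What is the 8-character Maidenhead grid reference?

Offset from 180°W / 90°S: lon 146.38559°, lat 166.02018°.
Field: lon ⌊146.38559/20⌋ = 7 → H; lat ⌊166.02018/10⌋ = 16 → Q.
Square: lon ⌊6.38559/2⌋ = 3; lat ⌊6.02018/1⌋ = 6.
Subsquare: lon ⌊0.38559/0.0833333⌋ = 4 → e; lat ⌊0.02018/0.0416667⌋ = 0 → a.
Extended square: lon ⌊0.05226/0.00833333⌋ = 6; lat ⌊0.02018/0.00416667⌋ = 4.

HQ36ea64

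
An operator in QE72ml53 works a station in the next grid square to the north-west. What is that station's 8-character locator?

QE72ml44

Longitude extended square 5; −1 → 4.
Latitude extended square 3; +1 → 4.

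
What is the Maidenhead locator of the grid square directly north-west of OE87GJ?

OE87fk

Longitude subsquare g = 6; −1 → 5 = f.
Latitude subsquare j = 9; +1 → 10 = k.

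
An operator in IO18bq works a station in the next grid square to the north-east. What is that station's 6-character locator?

IO18cr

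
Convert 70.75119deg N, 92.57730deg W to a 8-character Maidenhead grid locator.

Shift to the Maidenhead origin (180°W, 90°S): lon 87.42270, lat 160.75119.
Field (20°×10°, letters A–R): 87.42270/20 → 4 → E, 160.75119/10 → 16 → Q; chars EQ.
Square (2°×1°, digits 0–9): 7.42270/2 → 3, 0.75119/1 → 0; chars 30.
Subsquare (5′×2.5′, letters a–x): 1.42270/0.0833333 → 17 → r, 0.75119/0.0416667 → 18 → s; chars rs.
Extended square (30″×15″, digits 0–9): 0.00603/0.00833333 → 0, 0.00119/0.00416667 → 0; chars 00.

EQ30rs00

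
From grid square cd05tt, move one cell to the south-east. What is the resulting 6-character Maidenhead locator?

CD05us

Longitude subsquare t = 19; +1 → 20 = u.
Latitude subsquare t = 19; −1 → 18 = s.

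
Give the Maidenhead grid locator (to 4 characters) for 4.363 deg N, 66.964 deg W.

Add 180° to longitude and 90° to latitude: 113.04, 94.36.
Field: lon ⌊113.04/20⌋ = 5 → F; lat ⌊94.36/10⌋ = 9 → J.
Square: lon ⌊13.04/2⌋ = 6; lat ⌊4.36/1⌋ = 4.

FJ64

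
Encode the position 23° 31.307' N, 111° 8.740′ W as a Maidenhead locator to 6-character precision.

Shift to the Maidenhead origin (180°W, 90°S): lon 68.8543, lat 113.5218.
Field: lon ⌊68.8543/20⌋ = 3 → D; lat ⌊113.5218/10⌋ = 11 → L.
Square: lon ⌊8.8543/2⌋ = 4; lat ⌊3.5218/1⌋ = 3.
Subsquare: lon ⌊0.8543/0.0833333⌋ = 10 → k; lat ⌊0.5218/0.0416667⌋ = 12 → m.

DL43km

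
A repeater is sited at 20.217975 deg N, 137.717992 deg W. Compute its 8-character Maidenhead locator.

CL10df32

Offset from 180°W / 90°S: lon 42.28201°, lat 110.21797°.
Field: 42.28201/20 → 2 → C, 110.21797/10 → 11 → L; chars CL.
Square: 2.28201/2 → 1, 0.21797/1 → 0; chars 10.
Subsquare: 0.28201/0.0833333 → 3 → d, 0.21797/0.0416667 → 5 → f; chars df.
Extended square: 0.03201/0.00833333 → 3, 0.00964/0.00416667 → 2; chars 32.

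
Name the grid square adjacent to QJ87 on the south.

QJ86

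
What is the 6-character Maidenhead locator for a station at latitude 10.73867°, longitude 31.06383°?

KK50mr

Shift to the Maidenhead origin (180°W, 90°S): lon 211.0638, lat 100.7387.
Field: lon ⌊211.0638/20⌋ = 10 → K; lat ⌊100.7387/10⌋ = 10 → K.
Square: lon ⌊11.0638/2⌋ = 5; lat ⌊0.7387/1⌋ = 0.
Subsquare: lon ⌊1.0638/0.0833333⌋ = 12 → m; lat ⌊0.7387/0.0416667⌋ = 17 → r.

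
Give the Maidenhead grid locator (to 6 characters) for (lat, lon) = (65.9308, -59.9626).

Add 180° to longitude and 90° to latitude: 120.0374, 155.9308.
Field: 120.0374/20 → 6 → G, 155.9308/10 → 15 → P; chars GP.
Square: 0.0374/2 → 0, 5.9308/1 → 5; chars 05.
Subsquare: 0.0374/0.0833333 → 0 → a, 0.9308/0.0416667 → 22 → w; chars aw.

GP05aw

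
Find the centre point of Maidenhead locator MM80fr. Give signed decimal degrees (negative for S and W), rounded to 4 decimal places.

Field M=12, M=12: +12·20° lon, +12·10° lat → SW at lon 60°, lat 30°.
Square 8, 0: +8·2° lon, +0·1° lat → SW at lon 76°, lat 30°.
Subsquare f=5, r=17: +5·0.0833333° lon, +17·0.0416667° lat → SW at lon 76.4167°, lat 30.7083°.
Cell spans 0.0833333° lon × 0.0416667° lat. Centre is SW corner plus half of each.
latitude 30.7292, longitude 76.4583.

30.7292, 76.4583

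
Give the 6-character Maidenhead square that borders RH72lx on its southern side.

RH72lw

Latitude subsquare x = 23; −1 → 22 = w.
The longitude characters are unchanged.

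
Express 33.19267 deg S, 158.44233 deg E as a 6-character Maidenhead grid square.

QF96ft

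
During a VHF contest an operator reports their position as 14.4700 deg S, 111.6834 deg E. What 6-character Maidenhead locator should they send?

Add 180° to longitude and 90° to latitude: 291.6834, 75.5300.
Field (20°×10°, letters A–R): lon ⌊291.6834/20⌋ = 14 → O; lat ⌊75.5300/10⌋ = 7 → H.
Square (2°×1°, digits 0–9): lon ⌊11.6834/2⌋ = 5; lat ⌊5.5300/1⌋ = 5.
Subsquare (5′×2.5′, letters a–x): lon ⌊1.6834/0.0833333⌋ = 20 → u; lat ⌊0.5300/0.0416667⌋ = 12 → m.

OH55um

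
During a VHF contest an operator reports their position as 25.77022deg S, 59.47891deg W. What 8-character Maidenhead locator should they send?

GG04gf25

Shift to the Maidenhead origin (180°W, 90°S): lon 120.52109, lat 64.22978.
Field: lon ⌊120.52109/20⌋ = 6 → G; lat ⌊64.22978/10⌋ = 6 → G.
Square: lon ⌊0.52109/2⌋ = 0; lat ⌊4.22978/1⌋ = 4.
Subsquare: lon ⌊0.52109/0.0833333⌋ = 6 → g; lat ⌊0.22978/0.0416667⌋ = 5 → f.
Extended square: lon ⌊0.02109/0.00833333⌋ = 2; lat ⌊0.02145/0.00416667⌋ = 5.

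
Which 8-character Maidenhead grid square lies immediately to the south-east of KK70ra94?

Longitude extended square 9; +1 → 10, wraps to 0, carry into subsquare.
Longitude subsquare r = 17; +1 → 18 = s.
Latitude extended square 4; −1 → 3.

KK70sa03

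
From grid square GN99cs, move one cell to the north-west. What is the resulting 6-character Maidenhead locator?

Longitude subsquare c = 2; −1 → 1 = b.
Latitude subsquare s = 18; +1 → 19 = t.

GN99bt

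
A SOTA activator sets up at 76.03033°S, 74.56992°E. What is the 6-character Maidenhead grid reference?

MB73gx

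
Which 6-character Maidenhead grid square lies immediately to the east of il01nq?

IL01oq

Longitude subsquare n = 13; +1 → 14 = o.
The latitude characters are unchanged.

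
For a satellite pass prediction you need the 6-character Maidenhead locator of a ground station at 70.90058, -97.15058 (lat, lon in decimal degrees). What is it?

Shift to the Maidenhead origin (180°W, 90°S): lon 82.8494, lat 160.9006.
Field: 82.8494/20 → 4 → E, 160.9006/10 → 16 → Q; chars EQ.
Square: 2.8494/2 → 1, 0.9006/1 → 0; chars 10.
Subsquare: 0.8494/0.0833333 → 10 → k, 0.9006/0.0416667 → 21 → v; chars kv.

EQ10kv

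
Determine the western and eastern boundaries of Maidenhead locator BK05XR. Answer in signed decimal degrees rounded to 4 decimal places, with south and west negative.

-158.0833, -158.0000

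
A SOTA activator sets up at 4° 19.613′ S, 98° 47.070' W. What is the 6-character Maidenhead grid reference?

EI05oq

Shift to the Maidenhead origin (180°W, 90°S): lon 81.2155, lat 85.6731.
Field (20°×10°, letters A–R): 81.2155/20 → 4 → E, 85.6731/10 → 8 → I; chars EI.
Square (2°×1°, digits 0–9): 1.2155/2 → 0, 5.6731/1 → 5; chars 05.
Subsquare (5′×2.5′, letters a–x): 1.2155/0.0833333 → 14 → o, 0.6731/0.0416667 → 16 → q; chars oq.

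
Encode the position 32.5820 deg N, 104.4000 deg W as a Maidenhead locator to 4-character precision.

DM72

Shift to the Maidenhead origin (180°W, 90°S): lon 75.60, lat 122.58.
Field: lon ⌊75.60/20⌋ = 3 → D; lat ⌊122.58/10⌋ = 12 → M.
Square: lon ⌊15.60/2⌋ = 7; lat ⌊2.58/1⌋ = 2.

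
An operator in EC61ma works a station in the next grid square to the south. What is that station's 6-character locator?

Latitude subsquare a = 0; −1 → -1, wraps to 23 = x, carry into square.
Latitude square 1; −1 → 0.
The longitude characters are unchanged.

EC60mx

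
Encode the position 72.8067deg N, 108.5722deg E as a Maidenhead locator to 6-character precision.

OQ42gt

Shift to the Maidenhead origin (180°W, 90°S): lon 288.5722, lat 162.8067.
Field (20°×10°, letters A–R): 288.5722/20 → 14 → O, 162.8067/10 → 16 → Q; chars OQ.
Square (2°×1°, digits 0–9): 8.5722/2 → 4, 2.8067/1 → 2; chars 42.
Subsquare (5′×2.5′, letters a–x): 0.5722/0.0833333 → 6 → g, 0.8067/0.0416667 → 19 → t; chars gt.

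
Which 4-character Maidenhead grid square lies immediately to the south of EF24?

Latitude square 4; −1 → 3.
The longitude characters are unchanged.

EF23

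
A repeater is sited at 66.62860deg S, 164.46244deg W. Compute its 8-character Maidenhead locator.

AC73si49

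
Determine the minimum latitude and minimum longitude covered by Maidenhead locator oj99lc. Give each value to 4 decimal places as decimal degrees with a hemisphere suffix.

9.0833° N, 118.9167° E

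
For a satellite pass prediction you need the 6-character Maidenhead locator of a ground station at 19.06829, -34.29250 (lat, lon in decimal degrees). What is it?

HK29ub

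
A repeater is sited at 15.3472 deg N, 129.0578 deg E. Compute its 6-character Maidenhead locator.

PK45mi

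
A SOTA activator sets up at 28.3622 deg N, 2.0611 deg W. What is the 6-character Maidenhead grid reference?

Add 180° to longitude and 90° to latitude: 177.9389, 118.3622.
Field: 177.9389/20 → 8 → I, 118.3622/10 → 11 → L; chars IL.
Square: 17.9389/2 → 8, 8.3622/1 → 8; chars 88.
Subsquare: 1.9389/0.0833333 → 23 → x, 0.3622/0.0416667 → 8 → i; chars xi.

IL88xi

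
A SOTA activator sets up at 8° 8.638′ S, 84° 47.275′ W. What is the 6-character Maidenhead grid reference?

Shift to the Maidenhead origin (180°W, 90°S): lon 95.2121, lat 81.8560.
Field: lon ⌊95.2121/20⌋ = 4 → E; lat ⌊81.8560/10⌋ = 8 → I.
Square: lon ⌊15.2121/2⌋ = 7; lat ⌊1.8560/1⌋ = 1.
Subsquare: lon ⌊1.2121/0.0833333⌋ = 14 → o; lat ⌊0.8560/0.0416667⌋ = 20 → u.

EI71ou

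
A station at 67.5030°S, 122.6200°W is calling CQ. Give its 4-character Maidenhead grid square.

CC82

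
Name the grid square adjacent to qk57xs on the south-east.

QK67ar

Longitude subsquare x = 23; +1 → 24, wraps to 0 = a, carry into square.
Longitude square 5; +1 → 6.
Latitude subsquare s = 18; −1 → 17 = r.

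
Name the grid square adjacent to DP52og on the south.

DP52of

Latitude subsquare g = 6; −1 → 5 = f.
The longitude characters are unchanged.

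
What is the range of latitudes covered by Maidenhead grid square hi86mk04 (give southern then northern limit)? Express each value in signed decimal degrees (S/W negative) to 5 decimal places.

-3.56667, -3.56250

Field H=7, I=8: +7·20° lon, +8·10° lat → SW at lon -40°, lat -10°.
Square 8, 6: +8·2° lon, +6·1° lat → SW at lon -24°, lat -4°.
Subsquare m=12, k=10: +12·0.0833333° lon, +10·0.0416667° lat → SW at lon -23°, lat -3.58333°.
Extended square 0, 4: +0·0.00833333° lon, +4·0.00416667° lat → SW at lon -23°, lat -3.56667°.
Cell spans 0.00833333° lon × 0.00416667° lat.
south -3.56667, north -3.56250.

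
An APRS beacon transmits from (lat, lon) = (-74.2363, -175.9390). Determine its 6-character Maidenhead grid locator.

Offset from 180°W / 90°S: lon 4.0610°, lat 15.7637°.
Field: lon ⌊4.0610/20⌋ = 0 → A; lat ⌊15.7637/10⌋ = 1 → B.
Square: lon ⌊4.0610/2⌋ = 2; lat ⌊5.7637/1⌋ = 5.
Subsquare: lon ⌊0.0610/0.0833333⌋ = 0 → a; lat ⌊0.7637/0.0416667⌋ = 18 → s.

AB25as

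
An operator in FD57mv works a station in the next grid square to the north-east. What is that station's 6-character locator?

Longitude subsquare m = 12; +1 → 13 = n.
Latitude subsquare v = 21; +1 → 22 = w.

FD57nw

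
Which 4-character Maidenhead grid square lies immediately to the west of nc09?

Longitude square 0; −1 → -1, wraps to 9, carry into field.
Longitude field N = 13; −1 → 12 = M.
The latitude characters are unchanged.

MC99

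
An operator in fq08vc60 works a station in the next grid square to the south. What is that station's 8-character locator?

Latitude extended square 0; −1 → -1, wraps to 9, carry into subsquare.
Latitude subsquare c = 2; −1 → 1 = b.
The longitude characters are unchanged.

FQ08vb69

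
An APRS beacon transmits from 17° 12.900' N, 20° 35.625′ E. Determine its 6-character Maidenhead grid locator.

KK07hf

Shift to the Maidenhead origin (180°W, 90°S): lon 200.5938, lat 107.2150.
Field (20°×10°, letters A–R): lon ⌊200.5938/20⌋ = 10 → K; lat ⌊107.2150/10⌋ = 10 → K.
Square (2°×1°, digits 0–9): lon ⌊0.5938/2⌋ = 0; lat ⌊7.2150/1⌋ = 7.
Subsquare (5′×2.5′, letters a–x): lon ⌊0.5938/0.0833333⌋ = 7 → h; lat ⌊0.2150/0.0416667⌋ = 5 → f.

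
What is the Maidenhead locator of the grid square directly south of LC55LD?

LC55lc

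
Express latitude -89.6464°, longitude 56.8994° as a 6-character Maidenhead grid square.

LA80ki

Offset from 180°W / 90°S: lon 236.8994°, lat 0.3536°.
Field (20°×10°, letters A–R): 236.8994/20 → 11 → L, 0.3536/10 → 0 → A; chars LA.
Square (2°×1°, digits 0–9): 16.8994/2 → 8, 0.3536/1 → 0; chars 80.
Subsquare (5′×2.5′, letters a–x): 0.8994/0.0833333 → 10 → k, 0.3536/0.0416667 → 8 → i; chars ki.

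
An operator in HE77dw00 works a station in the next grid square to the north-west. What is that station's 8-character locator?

Longitude extended square 0; −1 → -1, wraps to 9, carry into subsquare.
Longitude subsquare d = 3; −1 → 2 = c.
Latitude extended square 0; +1 → 1.

HE77cw91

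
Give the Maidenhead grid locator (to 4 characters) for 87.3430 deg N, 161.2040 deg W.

AR97

Add 180° to longitude and 90° to latitude: 18.80, 177.34.
Field: lon ⌊18.80/20⌋ = 0 → A; lat ⌊177.34/10⌋ = 17 → R.
Square: lon ⌊18.80/2⌋ = 9; lat ⌊7.34/1⌋ = 7.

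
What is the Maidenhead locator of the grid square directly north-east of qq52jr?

QQ52ks

Longitude subsquare j = 9; +1 → 10 = k.
Latitude subsquare r = 17; +1 → 18 = s.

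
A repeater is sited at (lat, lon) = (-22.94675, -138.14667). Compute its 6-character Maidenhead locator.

CG07wb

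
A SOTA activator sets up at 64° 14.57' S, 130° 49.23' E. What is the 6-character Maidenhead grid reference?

PC55js

Offset from 180°W / 90°S: lon 310.8205°, lat 25.7572°.
Field: lon ⌊310.8205/20⌋ = 15 → P; lat ⌊25.7572/10⌋ = 2 → C.
Square: lon ⌊10.8205/2⌋ = 5; lat ⌊5.7572/1⌋ = 5.
Subsquare: lon ⌊0.8205/0.0833333⌋ = 9 → j; lat ⌊0.7572/0.0416667⌋ = 18 → s.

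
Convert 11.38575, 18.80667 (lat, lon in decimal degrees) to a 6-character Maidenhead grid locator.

JK91jj

Offset from 180°W / 90°S: lon 198.8067°, lat 101.3858°.
Field: lon ⌊198.8067/20⌋ = 9 → J; lat ⌊101.3858/10⌋ = 10 → K.
Square: lon ⌊18.8067/2⌋ = 9; lat ⌊1.3858/1⌋ = 1.
Subsquare: lon ⌊0.8067/0.0833333⌋ = 9 → j; lat ⌊0.3858/0.0416667⌋ = 9 → j.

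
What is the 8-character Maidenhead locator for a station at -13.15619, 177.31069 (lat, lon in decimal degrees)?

RH86pu72

Offset from 180°W / 90°S: lon 357.31069°, lat 76.84381°.
Field: lon ⌊357.31069/20⌋ = 17 → R; lat ⌊76.84381/10⌋ = 7 → H.
Square: lon ⌊17.31069/2⌋ = 8; lat ⌊6.84381/1⌋ = 6.
Subsquare: lon ⌊1.31069/0.0833333⌋ = 15 → p; lat ⌊0.84381/0.0416667⌋ = 20 → u.
Extended square: lon ⌊0.06069/0.00833333⌋ = 7; lat ⌊0.01048/0.00416667⌋ = 2.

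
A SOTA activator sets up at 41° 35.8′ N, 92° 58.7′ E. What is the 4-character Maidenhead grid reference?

Offset from 180°W / 90°S: lon 272.98°, lat 131.60°.
Field: lon ⌊272.98/20⌋ = 13 → N; lat ⌊131.60/10⌋ = 13 → N.
Square: lon ⌊12.98/2⌋ = 6; lat ⌊1.60/1⌋ = 1.

NN61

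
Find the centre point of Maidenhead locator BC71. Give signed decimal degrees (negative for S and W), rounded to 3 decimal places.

Field B=1, C=2: +1·20° lon, +2·10° lat → SW at lon -160°, lat -70°.
Square 7, 1: +7·2° lon, +1·1° lat → SW at lon -146°, lat -69°.
Cell spans 2° lon × 1° lat. Centre is SW corner plus half of each.
latitude -68.500, longitude -145.000.

-68.500, -145.000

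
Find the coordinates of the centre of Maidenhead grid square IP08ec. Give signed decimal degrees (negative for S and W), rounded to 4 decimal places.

68.1042, -19.6250

Field I=8, P=15: +8·20° lon, +15·10° lat → SW at lon -20°, lat 60°.
Square 0, 8: +0·2° lon, +8·1° lat → SW at lon -20°, lat 68°.
Subsquare e=4, c=2: +4·0.0833333° lon, +2·0.0416667° lat → SW at lon -19.6667°, lat 68.0833°.
Cell spans 0.0833333° lon × 0.0416667° lat. Centre is SW corner plus half of each.
latitude 68.1042, longitude -19.6250.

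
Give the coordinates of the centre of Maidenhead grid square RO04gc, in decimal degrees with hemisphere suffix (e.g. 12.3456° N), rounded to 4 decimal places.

54.1042° N, 160.5417° E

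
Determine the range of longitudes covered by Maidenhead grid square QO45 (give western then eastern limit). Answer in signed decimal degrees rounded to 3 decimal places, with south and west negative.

Field Q=16, O=14: +16·20° lon, +14·10° lat → SW at lon 140°, lat 50°.
Square 4, 5: +4·2° lon, +5·1° lat → SW at lon 148°, lat 55°.
Cell spans 2° lon × 1° lat.
west 148.000, east 150.000.

148.000, 150.000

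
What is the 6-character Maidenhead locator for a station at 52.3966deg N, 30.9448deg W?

HO42mj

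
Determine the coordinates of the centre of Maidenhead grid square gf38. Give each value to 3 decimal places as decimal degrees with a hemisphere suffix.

31.500° S, 53.000° W

Field G=6, F=5: +6·20° lon, +5·10° lat → SW at lon -60°, lat -40°.
Square 3, 8: +3·2° lon, +8·1° lat → SW at lon -54°, lat -32°.
Cell spans 2° lon × 1° lat. Centre is SW corner plus half of each.
latitude 31.500° S, longitude 53.000° W.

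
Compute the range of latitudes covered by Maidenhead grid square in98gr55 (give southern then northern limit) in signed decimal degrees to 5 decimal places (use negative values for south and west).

Field I=8, N=13: +8·20° lon, +13·10° lat → SW at lon -20°, lat 40°.
Square 9, 8: +9·2° lon, +8·1° lat → SW at lon -2°, lat 48°.
Subsquare g=6, r=17: +6·0.0833333° lon, +17·0.0416667° lat → SW at lon -1.5°, lat 48.7083°.
Extended square 5, 5: +5·0.00833333° lon, +5·0.00416667° lat → SW at lon -1.45833°, lat 48.7292°.
Cell spans 0.00833333° lon × 0.00416667° lat.
south 48.72917, north 48.73333.

48.72917, 48.73333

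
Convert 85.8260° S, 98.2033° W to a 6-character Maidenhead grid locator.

EA04ve

Offset from 180°W / 90°S: lon 81.7967°, lat 4.1740°.
Field: lon ⌊81.7967/20⌋ = 4 → E; lat ⌊4.1740/10⌋ = 0 → A.
Square: lon ⌊1.7967/2⌋ = 0; lat ⌊4.1740/1⌋ = 4.
Subsquare: lon ⌊1.7967/0.0833333⌋ = 21 → v; lat ⌊0.1740/0.0416667⌋ = 4 → e.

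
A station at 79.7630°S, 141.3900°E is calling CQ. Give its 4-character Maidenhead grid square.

QB00

Offset from 180°W / 90°S: lon 321.39°, lat 10.24°.
Field: lon ⌊321.39/20⌋ = 16 → Q; lat ⌊10.24/10⌋ = 1 → B.
Square: lon ⌊1.39/2⌋ = 0; lat ⌊0.24/1⌋ = 0.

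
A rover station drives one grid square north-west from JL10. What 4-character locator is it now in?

JL01

Longitude square 1; −1 → 0.
Latitude square 0; +1 → 1.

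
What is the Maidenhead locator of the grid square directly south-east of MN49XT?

MN59as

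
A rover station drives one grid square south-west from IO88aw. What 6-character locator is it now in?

IO78xv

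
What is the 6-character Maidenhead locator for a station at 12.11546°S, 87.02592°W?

EH67lv

Shift to the Maidenhead origin (180°W, 90°S): lon 92.9741, lat 77.8845.
Field: 92.9741/20 → 4 → E, 77.8845/10 → 7 → H; chars EH.
Square: 12.9741/2 → 6, 7.8845/1 → 7; chars 67.
Subsquare: 0.9741/0.0833333 → 11 → l, 0.8845/0.0416667 → 21 → v; chars lv.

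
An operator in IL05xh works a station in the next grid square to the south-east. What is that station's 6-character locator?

IL15ag

Longitude subsquare x = 23; +1 → 24, wraps to 0 = a, carry into square.
Longitude square 0; +1 → 1.
Latitude subsquare h = 7; −1 → 6 = g.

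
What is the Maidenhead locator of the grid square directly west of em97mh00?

EM97lh90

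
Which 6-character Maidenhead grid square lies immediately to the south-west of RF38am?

RF28xl

Longitude subsquare a = 0; −1 → -1, wraps to 23 = x, carry into square.
Longitude square 3; −1 → 2.
Latitude subsquare m = 12; −1 → 11 = l.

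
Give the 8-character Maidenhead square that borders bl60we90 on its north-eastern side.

BL60xe01

Longitude extended square 9; +1 → 10, wraps to 0, carry into subsquare.
Longitude subsquare w = 22; +1 → 23 = x.
Latitude extended square 0; +1 → 1.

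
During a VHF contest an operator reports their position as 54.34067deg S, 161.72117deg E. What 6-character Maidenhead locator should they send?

Add 180° to longitude and 90° to latitude: 341.7212, 35.6593.
Field (20°×10°, letters A–R): 341.7212/20 → 17 → R, 35.6593/10 → 3 → D; chars RD.
Square (2°×1°, digits 0–9): 1.7212/2 → 0, 5.6593/1 → 5; chars 05.
Subsquare (5′×2.5′, letters a–x): 1.7212/0.0833333 → 20 → u, 0.6593/0.0416667 → 15 → p; chars up.

RD05up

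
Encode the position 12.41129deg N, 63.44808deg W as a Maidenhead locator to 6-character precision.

Add 180° to longitude and 90° to latitude: 116.5519, 102.4113.
Field (20°×10°, letters A–R): lon ⌊116.5519/20⌋ = 5 → F; lat ⌊102.4113/10⌋ = 10 → K.
Square (2°×1°, digits 0–9): lon ⌊16.5519/2⌋ = 8; lat ⌊2.4113/1⌋ = 2.
Subsquare (5′×2.5′, letters a–x): lon ⌊0.5519/0.0833333⌋ = 6 → g; lat ⌊0.4113/0.0416667⌋ = 9 → j.

FK82gj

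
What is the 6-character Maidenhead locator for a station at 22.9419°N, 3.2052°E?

JL12ow

Add 180° to longitude and 90° to latitude: 183.2052, 112.9419.
Field: lon ⌊183.2052/20⌋ = 9 → J; lat ⌊112.9419/10⌋ = 11 → L.
Square: lon ⌊3.2052/2⌋ = 1; lat ⌊2.9419/1⌋ = 2.
Subsquare: lon ⌊1.2052/0.0833333⌋ = 14 → o; lat ⌊0.9419/0.0416667⌋ = 22 → w.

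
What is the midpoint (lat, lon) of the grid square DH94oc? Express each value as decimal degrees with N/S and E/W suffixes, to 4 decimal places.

15.8958° S, 100.7917° W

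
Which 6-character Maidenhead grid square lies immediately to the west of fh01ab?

EH91xb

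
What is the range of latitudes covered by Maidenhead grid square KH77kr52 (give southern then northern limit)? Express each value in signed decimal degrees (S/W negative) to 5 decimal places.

Field K=10, H=7: +10·20° lon, +7·10° lat → SW at lon 20°, lat -20°.
Square 7, 7: +7·2° lon, +7·1° lat → SW at lon 34°, lat -13°.
Subsquare k=10, r=17: +10·0.0833333° lon, +17·0.0416667° lat → SW at lon 34.8333°, lat -12.2917°.
Extended square 5, 2: +5·0.00833333° lon, +2·0.00416667° lat → SW at lon 34.875°, lat -12.2833°.
Cell spans 0.00833333° lon × 0.00416667° lat.
south -12.28333, north -12.27917.

-12.28333, -12.27917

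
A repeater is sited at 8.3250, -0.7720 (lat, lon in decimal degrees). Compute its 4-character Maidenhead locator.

Shift to the Maidenhead origin (180°W, 90°S): lon 179.23, lat 98.33.
Field: lon ⌊179.23/20⌋ = 8 → I; lat ⌊98.33/10⌋ = 9 → J.
Square: lon ⌊19.23/2⌋ = 9; lat ⌊8.33/1⌋ = 8.

IJ98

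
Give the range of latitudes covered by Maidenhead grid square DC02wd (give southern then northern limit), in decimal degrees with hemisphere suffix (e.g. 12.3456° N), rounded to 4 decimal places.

Field D=3, C=2: +3·20° lon, +2·10° lat → SW at lon -120°, lat -70°.
Square 0, 2: +0·2° lon, +2·1° lat → SW at lon -120°, lat -68°.
Subsquare w=22, d=3: +22·0.0833333° lon, +3·0.0416667° lat → SW at lon -118.167°, lat -67.875°.
Cell spans 0.0833333° lon × 0.0416667° lat.
south 67.8750° S, north 67.8333° S.

67.8750° S, 67.8333° S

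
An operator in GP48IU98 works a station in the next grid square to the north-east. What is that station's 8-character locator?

GP48ju09

Longitude extended square 9; +1 → 10, wraps to 0, carry into subsquare.
Longitude subsquare i = 8; +1 → 9 = j.
Latitude extended square 8; +1 → 9.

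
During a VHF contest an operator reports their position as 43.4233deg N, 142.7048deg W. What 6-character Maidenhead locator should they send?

BN83pk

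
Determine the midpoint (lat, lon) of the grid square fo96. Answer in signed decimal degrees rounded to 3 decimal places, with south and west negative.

56.500, -61.000

Field F=5, O=14: +5·20° lon, +14·10° lat → SW at lon -80°, lat 50°.
Square 9, 6: +9·2° lon, +6·1° lat → SW at lon -62°, lat 56°.
Cell spans 2° lon × 1° lat. Centre is SW corner plus half of each.
latitude 56.500, longitude -61.000.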